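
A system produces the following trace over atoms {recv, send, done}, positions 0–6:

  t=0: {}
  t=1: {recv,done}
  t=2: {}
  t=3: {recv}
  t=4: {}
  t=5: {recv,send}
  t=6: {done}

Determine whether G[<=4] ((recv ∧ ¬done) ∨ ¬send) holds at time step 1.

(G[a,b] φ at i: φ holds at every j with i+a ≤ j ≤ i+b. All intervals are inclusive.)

Check ((recv ∧ ¬done) ∨ ¬send) at every j in [1,5]:
  j=1: true
  j=2: true
  j=3: true
  j=4: true
  j=5: true
All positions satisfy it → formula holds.

Holds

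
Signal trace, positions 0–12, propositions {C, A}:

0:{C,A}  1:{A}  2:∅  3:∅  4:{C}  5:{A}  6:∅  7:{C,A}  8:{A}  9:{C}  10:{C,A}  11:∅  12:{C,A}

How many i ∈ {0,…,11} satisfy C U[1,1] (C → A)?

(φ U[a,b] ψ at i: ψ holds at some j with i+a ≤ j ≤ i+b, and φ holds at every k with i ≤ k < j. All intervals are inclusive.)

5

Evaluate at each i in [0,11]:
  i=0: ✓ (rhs at j=1; lhs holds on [0,0])
  i=1: ✗ (lhs fails at k=1 before rhs at j=2)
  i=2: ✗ (lhs fails at k=2 before rhs at j=3)
  i=3: ✗ (no rhs in [4,4])
  i=4: ✓ (rhs at j=5; lhs holds on [4,4])
  i=5: ✗ (lhs fails at k=5 before rhs at j=6)
  i=6: ✗ (lhs fails at k=6 before rhs at j=7)
  i=7: ✓ (rhs at j=8; lhs holds on [7,7])
  i=8: ✗ (no rhs in [9,9])
  i=9: ✓ (rhs at j=10; lhs holds on [9,9])
  i=10: ✓ (rhs at j=11; lhs holds on [10,10])
  i=11: ✗ (lhs fails at k=11 before rhs at j=12)
Positions where it holds: {0, 4, 7, 9, 10} → 5.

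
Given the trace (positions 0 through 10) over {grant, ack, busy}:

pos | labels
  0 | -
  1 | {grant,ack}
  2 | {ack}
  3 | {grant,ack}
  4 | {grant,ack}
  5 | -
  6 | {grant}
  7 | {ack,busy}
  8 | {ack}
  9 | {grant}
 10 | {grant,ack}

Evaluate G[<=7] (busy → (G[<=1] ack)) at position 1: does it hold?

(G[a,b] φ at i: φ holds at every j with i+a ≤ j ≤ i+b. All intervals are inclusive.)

Check (busy → (G[<=1] ack)) at every j in [1,8]:
  j=1: antecedent false → ✓
  j=2: antecedent false → ✓
  j=3: antecedent false → ✓
  j=4: antecedent false → ✓
  j=5: antecedent false → ✓
  j=6: antecedent false → ✓
  j=7: antecedent true; consequent holds on [7,8] → ✓
  j=8: antecedent false → ✓
All positions satisfy it → formula holds.

Holds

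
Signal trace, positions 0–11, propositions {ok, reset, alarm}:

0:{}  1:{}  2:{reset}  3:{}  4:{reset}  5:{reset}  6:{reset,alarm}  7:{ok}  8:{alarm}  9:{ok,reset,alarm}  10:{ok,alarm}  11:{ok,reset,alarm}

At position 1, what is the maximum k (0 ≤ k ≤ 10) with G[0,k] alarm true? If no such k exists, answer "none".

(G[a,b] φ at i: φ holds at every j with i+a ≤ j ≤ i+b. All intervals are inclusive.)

alarm must hold from j=1 onward; find where it first fails.
  j=1: fails → no k works.

none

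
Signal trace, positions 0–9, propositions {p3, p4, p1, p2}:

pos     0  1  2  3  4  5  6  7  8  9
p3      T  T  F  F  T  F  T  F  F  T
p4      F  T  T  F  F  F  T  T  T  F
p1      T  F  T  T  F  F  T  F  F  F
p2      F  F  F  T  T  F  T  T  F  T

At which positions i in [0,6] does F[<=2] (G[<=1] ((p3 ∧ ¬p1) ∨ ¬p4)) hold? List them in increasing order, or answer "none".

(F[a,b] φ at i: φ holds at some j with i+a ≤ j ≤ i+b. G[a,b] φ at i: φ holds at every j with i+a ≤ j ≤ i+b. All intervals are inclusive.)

Evaluate at each i in [0,6]:
  i=0: ✓ (witness j=0)
  i=1: ✓ (witness j=3)
  i=2: ✓ (witness j=3)
  i=3: ✓ (witness j=3)
  i=4: ✓ (witness j=4)
  i=5: ✗ (none in [5,7])
  i=6: ✗ (none in [6,8])

0, 1, 2, 3, 4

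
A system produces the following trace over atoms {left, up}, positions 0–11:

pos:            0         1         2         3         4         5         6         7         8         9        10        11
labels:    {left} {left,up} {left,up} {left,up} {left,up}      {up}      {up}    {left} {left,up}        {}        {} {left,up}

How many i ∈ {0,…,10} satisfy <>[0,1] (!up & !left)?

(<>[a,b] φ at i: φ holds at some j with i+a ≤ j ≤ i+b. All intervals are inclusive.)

Evaluate at each i in [0,10]:
  i=0: ✗ (none in [0,1])
  i=1: ✗ (none in [1,2])
  i=2: ✗ (none in [2,3])
  i=3: ✗ (none in [3,4])
  i=4: ✗ (none in [4,5])
  i=5: ✗ (none in [5,6])
  i=6: ✗ (none in [6,7])
  i=7: ✗ (none in [7,8])
  i=8: ✓ (witness j=9)
  i=9: ✓ (witness j=9)
  i=10: ✓ (witness j=10)
Positions where it holds: {8, 9, 10} → 3.

3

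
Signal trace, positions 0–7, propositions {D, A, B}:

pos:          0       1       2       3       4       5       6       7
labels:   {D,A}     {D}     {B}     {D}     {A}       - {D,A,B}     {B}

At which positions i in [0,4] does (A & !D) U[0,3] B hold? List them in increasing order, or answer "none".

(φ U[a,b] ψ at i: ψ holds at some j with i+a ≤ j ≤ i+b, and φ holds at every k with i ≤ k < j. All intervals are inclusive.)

2

Evaluate at each i in [0,4]:
  i=0: ✗ (lhs fails at k=0 before rhs at j=2)
  i=1: ✗ (lhs fails at k=1 before rhs at j=2)
  i=2: ✓ (rhs at j=2)
  i=3: ✗ (lhs fails at k=3 before rhs at j=6)
  i=4: ✗ (lhs fails at k=5 before rhs at j=6)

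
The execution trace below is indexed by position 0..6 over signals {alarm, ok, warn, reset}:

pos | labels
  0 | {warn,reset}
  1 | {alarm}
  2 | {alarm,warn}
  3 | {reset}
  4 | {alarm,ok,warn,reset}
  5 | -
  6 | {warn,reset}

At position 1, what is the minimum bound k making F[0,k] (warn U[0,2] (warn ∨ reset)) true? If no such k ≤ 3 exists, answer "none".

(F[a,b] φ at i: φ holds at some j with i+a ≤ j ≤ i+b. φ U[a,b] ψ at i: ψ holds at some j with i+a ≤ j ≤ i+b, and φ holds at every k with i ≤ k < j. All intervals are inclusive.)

1

Scan j = 1,2,… for (warn U[0,2] (warn ∨ reset)):
  j=1: fails
  j=2: holds
First hit at j=2, so smallest k = 2-1 = 1.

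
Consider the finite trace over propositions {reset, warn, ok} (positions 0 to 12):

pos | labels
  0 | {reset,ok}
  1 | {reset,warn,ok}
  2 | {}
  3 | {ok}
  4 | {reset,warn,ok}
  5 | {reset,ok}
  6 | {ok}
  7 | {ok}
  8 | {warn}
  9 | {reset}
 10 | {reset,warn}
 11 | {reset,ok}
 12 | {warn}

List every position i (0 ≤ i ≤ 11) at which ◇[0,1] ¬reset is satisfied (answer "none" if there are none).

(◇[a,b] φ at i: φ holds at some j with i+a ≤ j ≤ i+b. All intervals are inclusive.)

Evaluate at each i in [0,11]:
  i=0: ✗ (none in [0,1])
  i=1: ✓ (witness j=2)
  i=2: ✓ (witness j=2)
  i=3: ✓ (witness j=3)
  i=4: ✗ (none in [4,5])
  i=5: ✓ (witness j=6)
  i=6: ✓ (witness j=6)
  i=7: ✓ (witness j=7)
  i=8: ✓ (witness j=8)
  i=9: ✗ (none in [9,10])
  i=10: ✗ (none in [10,11])
  i=11: ✓ (witness j=12)

1, 2, 3, 5, 6, 7, 8, 11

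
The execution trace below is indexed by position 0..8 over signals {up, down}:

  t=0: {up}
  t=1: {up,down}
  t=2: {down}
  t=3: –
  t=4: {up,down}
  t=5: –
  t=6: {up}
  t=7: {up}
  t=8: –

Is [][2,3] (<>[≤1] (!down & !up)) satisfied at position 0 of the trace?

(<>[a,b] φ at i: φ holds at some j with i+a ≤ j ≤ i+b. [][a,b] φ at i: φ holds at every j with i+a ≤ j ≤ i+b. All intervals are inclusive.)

Check <>[≤1] (!down & !up) at every j in [2,3]:
  j=2: holds (witness at 3)
  j=3: holds (witness at 3)
All positions satisfy it → formula holds.

Yes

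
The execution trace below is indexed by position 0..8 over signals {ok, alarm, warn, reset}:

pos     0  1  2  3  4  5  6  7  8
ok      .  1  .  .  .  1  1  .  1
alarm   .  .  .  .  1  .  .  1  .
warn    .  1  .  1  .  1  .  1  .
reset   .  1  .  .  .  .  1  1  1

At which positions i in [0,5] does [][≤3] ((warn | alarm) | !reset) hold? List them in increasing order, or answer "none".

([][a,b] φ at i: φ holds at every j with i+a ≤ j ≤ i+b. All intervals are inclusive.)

Evaluate at each i in [0,5]:
  i=0: ✓ (all of [0,3])
  i=1: ✓ (all of [1,4])
  i=2: ✓ (all of [2,5])
  i=3: ✗ (fails at j=6)
  i=4: ✗ (fails at j=6)
  i=5: ✗ (fails at j=6)

0, 1, 2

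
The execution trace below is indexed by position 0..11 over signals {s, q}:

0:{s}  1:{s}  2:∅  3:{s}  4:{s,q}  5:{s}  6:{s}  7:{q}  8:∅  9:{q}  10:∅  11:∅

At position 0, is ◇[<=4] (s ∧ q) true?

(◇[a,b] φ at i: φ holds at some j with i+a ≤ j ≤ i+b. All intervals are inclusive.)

Check (s ∧ q) at each j in [0,4]:
  j=0: false
  j=1: false
  j=2: false
  j=3: false
  j=4: true
Found at j=4 → formula holds.

Yes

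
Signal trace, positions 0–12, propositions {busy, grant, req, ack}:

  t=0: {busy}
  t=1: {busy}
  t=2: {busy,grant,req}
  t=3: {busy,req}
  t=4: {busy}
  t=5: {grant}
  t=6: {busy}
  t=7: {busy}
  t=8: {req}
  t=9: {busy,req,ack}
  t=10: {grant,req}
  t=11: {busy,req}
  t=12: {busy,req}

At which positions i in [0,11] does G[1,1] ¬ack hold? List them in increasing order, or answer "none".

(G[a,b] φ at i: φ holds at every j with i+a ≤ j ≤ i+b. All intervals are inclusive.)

Evaluate at each i in [0,11]:
  i=0: ✓ (all of [1,1])
  i=1: ✓ (all of [2,2])
  i=2: ✓ (all of [3,3])
  i=3: ✓ (all of [4,4])
  i=4: ✓ (all of [5,5])
  i=5: ✓ (all of [6,6])
  i=6: ✓ (all of [7,7])
  i=7: ✓ (all of [8,8])
  i=8: ✗ (fails at j=9)
  i=9: ✓ (all of [10,10])
  i=10: ✓ (all of [11,11])
  i=11: ✓ (all of [12,12])

0, 1, 2, 3, 4, 5, 6, 7, 9, 10, 11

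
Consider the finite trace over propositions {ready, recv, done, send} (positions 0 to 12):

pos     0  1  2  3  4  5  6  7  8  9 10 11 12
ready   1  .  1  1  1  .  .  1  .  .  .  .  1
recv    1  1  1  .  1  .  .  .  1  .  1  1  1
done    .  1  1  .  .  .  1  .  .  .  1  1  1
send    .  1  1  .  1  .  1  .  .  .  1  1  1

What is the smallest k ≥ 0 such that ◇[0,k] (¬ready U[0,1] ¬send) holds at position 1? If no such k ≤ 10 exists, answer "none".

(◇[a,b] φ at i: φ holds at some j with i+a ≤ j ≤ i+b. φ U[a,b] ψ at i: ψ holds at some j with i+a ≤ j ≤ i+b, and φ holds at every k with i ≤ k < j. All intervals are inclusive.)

2

Scan j = 1,2,… for (¬ready U[0,1] ¬send):
  j=1: fails
  j=2: fails
  j=3: holds
First hit at j=3, so smallest k = 3-1 = 2.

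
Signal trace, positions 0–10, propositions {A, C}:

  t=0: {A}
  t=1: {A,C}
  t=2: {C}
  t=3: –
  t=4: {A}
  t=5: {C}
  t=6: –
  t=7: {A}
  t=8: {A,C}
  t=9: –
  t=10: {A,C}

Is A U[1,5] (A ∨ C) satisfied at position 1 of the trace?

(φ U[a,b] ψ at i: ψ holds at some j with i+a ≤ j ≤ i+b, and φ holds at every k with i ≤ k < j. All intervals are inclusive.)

Yes

Need some j in [2,6] with (A ∨ C), and A at every k in [1,j-1].
  j=2: (A ∨ C) holds; A holds at every k in [1,1] → satisfied.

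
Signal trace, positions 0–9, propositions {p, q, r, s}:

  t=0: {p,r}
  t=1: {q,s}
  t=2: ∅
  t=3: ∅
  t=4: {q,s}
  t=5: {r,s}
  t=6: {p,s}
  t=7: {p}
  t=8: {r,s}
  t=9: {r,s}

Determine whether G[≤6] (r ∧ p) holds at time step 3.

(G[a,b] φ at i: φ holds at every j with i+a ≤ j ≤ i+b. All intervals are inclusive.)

Does not hold

Check (r ∧ p) at every j in [3,9]:
  j=3: false
  j=4: false
  j=5: false
  j=6: false
  j=7: false
  j=8: false
  j=9: false
Fails at j=3 → formula fails.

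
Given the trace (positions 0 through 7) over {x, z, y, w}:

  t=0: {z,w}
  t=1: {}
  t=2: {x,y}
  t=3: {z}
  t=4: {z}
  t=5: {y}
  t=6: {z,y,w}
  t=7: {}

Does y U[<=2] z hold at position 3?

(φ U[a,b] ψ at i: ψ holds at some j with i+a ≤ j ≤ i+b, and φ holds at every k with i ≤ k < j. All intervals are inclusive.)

True

Need some j in [3,5] with z, and y at every k in [3,j-1].
  j=3: z holds; no prefix to check → satisfied.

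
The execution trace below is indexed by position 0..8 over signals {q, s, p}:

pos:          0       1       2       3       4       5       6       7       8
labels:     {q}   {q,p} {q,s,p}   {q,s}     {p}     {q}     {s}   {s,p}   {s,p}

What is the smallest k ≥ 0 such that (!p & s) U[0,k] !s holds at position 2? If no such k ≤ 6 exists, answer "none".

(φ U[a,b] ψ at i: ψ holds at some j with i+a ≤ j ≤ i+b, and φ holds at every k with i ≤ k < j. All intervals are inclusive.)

Need earliest j ≥ 2 with !s, and (!p & s) at every k in [2,j-1].
  j=2: rhs fails.
  j=3: rhs fails.
  j=4: rhs holds but lhs fails at k=2.
  j=5: rhs holds but lhs fails at k=2.
  j=6: rhs fails.
  j=7: rhs fails.
  j=8: rhs fails.
No witness within the range → none.

none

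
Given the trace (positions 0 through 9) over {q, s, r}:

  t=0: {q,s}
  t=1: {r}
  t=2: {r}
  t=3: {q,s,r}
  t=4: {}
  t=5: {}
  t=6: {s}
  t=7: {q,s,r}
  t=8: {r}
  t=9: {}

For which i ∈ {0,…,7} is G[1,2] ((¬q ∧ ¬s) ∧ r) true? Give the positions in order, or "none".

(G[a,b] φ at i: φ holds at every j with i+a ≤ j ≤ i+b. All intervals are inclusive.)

Evaluate at each i in [0,7]:
  i=0: ✓ (all of [1,2])
  i=1: ✗ (fails at j=3)
  i=2: ✗ (fails at j=3)
  i=3: ✗ (fails at j=4)
  i=4: ✗ (fails at j=5)
  i=5: ✗ (fails at j=6)
  i=6: ✗ (fails at j=7)
  i=7: ✗ (fails at j=9)

0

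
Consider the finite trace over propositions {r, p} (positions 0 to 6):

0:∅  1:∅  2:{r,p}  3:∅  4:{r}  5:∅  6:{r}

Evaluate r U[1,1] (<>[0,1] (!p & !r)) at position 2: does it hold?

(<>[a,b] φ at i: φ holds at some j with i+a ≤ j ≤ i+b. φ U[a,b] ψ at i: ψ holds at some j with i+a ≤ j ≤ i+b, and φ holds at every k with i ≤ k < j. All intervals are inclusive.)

Holds

Need some j in [3,3] with <>[0,1] (!p & !r), and r at every k in [2,j-1].
  j=3: <>[0,1] (!p & !r) holds; r holds at every k in [2,2] → satisfied.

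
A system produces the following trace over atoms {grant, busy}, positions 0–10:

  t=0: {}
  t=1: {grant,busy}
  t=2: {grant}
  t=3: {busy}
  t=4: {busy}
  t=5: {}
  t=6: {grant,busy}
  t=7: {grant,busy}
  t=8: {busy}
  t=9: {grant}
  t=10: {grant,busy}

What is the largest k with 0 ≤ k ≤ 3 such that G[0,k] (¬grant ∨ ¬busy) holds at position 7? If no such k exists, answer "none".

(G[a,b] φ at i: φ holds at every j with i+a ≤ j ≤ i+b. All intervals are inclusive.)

(¬grant ∨ ¬busy) must hold from j=7 onward; find where it first fails.
  j=7: fails → no k works.

none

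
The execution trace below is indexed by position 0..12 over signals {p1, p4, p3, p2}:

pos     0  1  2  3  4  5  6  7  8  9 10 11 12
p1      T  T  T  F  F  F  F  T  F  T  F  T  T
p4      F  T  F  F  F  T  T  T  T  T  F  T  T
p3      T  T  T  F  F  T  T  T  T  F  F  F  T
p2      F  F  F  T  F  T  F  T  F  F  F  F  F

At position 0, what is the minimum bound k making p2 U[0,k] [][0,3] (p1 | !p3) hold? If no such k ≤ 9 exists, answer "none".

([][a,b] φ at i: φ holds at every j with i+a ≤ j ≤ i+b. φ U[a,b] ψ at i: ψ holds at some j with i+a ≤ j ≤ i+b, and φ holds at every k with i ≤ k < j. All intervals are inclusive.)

Need earliest j ≥ 0 with [][0,3] (p1 | !p3), and p2 at every k in [0,j-1].
  j=0: rhs holds (empty prefix). k = 0.

0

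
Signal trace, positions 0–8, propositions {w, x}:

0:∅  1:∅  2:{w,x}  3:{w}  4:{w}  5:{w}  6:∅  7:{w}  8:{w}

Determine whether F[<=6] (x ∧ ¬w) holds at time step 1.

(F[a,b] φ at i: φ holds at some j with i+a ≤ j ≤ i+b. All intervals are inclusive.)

False

Check (x ∧ ¬w) at each j in [1,7]:
  j=1: false
  j=2: false
  j=3: false
  j=4: false
  j=5: false
  j=6: false
  j=7: false
No position in the window satisfies it → formula fails.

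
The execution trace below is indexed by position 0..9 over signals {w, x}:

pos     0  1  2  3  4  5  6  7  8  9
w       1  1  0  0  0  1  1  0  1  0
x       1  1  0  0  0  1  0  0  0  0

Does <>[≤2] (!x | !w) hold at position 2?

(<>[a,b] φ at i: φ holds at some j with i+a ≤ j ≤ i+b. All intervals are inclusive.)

Check (!x | !w) at each j in [2,4]:
  j=2: true
  j=3: true
  j=4: true
Found at j=2 → formula holds.

Holds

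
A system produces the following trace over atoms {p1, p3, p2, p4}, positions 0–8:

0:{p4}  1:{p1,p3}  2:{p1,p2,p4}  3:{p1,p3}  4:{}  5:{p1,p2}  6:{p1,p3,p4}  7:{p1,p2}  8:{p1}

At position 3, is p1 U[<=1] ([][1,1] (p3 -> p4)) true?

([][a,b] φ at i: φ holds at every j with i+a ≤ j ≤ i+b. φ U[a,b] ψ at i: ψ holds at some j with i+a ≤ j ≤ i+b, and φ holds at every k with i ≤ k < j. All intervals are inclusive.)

Need some j in [3,4] with [][1,1] (p3 -> p4), and p1 at every k in [3,j-1].
  j=3: [][1,1] (p3 -> p4) holds; no prefix to check → satisfied.

True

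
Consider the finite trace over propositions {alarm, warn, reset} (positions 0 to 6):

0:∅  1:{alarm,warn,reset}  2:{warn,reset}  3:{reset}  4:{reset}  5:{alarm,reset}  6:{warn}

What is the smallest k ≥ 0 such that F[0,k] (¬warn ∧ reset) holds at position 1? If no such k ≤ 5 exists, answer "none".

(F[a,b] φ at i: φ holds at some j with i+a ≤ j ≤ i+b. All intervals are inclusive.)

Scan j = 1,2,… for (¬warn ∧ reset):
  j=1: fails
  j=2: fails
  j=3: holds
First hit at j=3, so smallest k = 3-1 = 2.

2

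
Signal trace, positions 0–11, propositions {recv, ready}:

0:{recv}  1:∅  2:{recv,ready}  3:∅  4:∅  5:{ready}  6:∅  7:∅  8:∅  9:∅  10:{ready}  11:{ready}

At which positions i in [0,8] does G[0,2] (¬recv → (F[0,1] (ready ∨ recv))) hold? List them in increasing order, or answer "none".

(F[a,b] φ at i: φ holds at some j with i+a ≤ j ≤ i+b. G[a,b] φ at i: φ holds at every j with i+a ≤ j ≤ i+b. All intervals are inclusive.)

0

Evaluate at each i in [0,8]:
  i=0: ✓ (all of [0,2])
  i=1: ✗ (fails at j=3)
  i=2: ✗ (fails at j=3)
  i=3: ✗ (fails at j=3)
  i=4: ✗ (fails at j=6)
  i=5: ✗ (fails at j=6)
  i=6: ✗ (fails at j=6)
  i=7: ✗ (fails at j=7)
  i=8: ✗ (fails at j=8)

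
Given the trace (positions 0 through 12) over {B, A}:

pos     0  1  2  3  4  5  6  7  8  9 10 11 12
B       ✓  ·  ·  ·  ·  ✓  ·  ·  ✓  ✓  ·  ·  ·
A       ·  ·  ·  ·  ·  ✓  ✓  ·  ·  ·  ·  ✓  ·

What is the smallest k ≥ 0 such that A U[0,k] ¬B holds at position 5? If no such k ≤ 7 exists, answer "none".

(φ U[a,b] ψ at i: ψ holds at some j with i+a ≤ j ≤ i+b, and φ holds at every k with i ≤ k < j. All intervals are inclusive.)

Need earliest j ≥ 5 with ¬B, and A at every k in [5,j-1].
  j=5: rhs fails.
  j=6: rhs holds; lhs holds on [5,5]. k = 1.

1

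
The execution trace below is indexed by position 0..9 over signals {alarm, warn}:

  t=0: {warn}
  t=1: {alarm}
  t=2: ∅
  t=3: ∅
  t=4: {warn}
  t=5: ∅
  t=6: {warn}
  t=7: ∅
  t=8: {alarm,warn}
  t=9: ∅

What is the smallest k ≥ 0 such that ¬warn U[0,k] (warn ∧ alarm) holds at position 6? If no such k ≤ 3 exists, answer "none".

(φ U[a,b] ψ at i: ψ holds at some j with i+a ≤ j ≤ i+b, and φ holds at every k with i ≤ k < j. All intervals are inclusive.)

none

Need earliest j ≥ 6 with (warn ∧ alarm), and ¬warn at every k in [6,j-1].
  j=6: rhs fails.
  j=7: rhs fails.
  j=8: rhs holds but lhs fails at k=6.
  j=9: rhs fails.
No witness within the range → none.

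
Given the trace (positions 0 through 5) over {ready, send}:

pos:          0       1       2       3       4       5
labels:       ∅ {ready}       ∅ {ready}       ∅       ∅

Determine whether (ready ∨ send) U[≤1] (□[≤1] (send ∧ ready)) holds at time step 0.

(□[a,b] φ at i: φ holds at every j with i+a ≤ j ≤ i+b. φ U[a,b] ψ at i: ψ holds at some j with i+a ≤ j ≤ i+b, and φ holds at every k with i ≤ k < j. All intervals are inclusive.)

Need some j in [0,1] with □[≤1] (send ∧ ready), and (ready ∨ send) at every k in [0,j-1].
  j=0: □[≤1] (send ∧ ready) — fails at 0.
  j=1: □[≤1] (send ∧ ready) — fails at 1.
No j in the window works → until fails.

False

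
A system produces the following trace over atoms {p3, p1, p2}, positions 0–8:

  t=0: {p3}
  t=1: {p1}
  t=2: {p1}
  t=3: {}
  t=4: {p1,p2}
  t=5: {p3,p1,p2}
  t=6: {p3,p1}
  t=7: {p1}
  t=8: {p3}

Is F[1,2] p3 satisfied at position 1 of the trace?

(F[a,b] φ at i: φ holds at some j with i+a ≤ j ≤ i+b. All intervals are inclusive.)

Check p3 at each j in [2,3]:
  j=2: false
  j=3: false
No position in the window satisfies it → formula fails.

No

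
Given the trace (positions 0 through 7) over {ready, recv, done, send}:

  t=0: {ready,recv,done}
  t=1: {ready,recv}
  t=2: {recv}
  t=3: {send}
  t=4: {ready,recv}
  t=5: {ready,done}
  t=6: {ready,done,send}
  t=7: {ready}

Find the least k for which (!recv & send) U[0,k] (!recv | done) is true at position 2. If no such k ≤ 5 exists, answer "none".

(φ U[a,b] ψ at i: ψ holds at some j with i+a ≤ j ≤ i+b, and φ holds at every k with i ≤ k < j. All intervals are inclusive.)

Need earliest j ≥ 2 with (!recv | done), and (!recv & send) at every k in [2,j-1].
  j=2: rhs fails.
  j=3: rhs holds but lhs fails at k=2.
  j=4: rhs fails.
  j=5: rhs holds but lhs fails at k=2.
  j=6: rhs holds but lhs fails at k=2.
  j=7: rhs holds but lhs fails at k=2.
No witness within the range → none.

none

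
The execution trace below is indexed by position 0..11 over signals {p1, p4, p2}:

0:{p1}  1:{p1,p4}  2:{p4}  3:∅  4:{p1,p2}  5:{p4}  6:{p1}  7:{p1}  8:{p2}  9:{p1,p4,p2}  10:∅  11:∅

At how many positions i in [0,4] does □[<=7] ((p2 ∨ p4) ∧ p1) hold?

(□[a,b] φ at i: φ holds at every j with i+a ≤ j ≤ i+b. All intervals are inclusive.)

Evaluate at each i in [0,4]:
  i=0: ✗ (fails at j=0)
  i=1: ✗ (fails at j=2)
  i=2: ✗ (fails at j=2)
  i=3: ✗ (fails at j=3)
  i=4: ✗ (fails at j=5)
Positions where it holds: {} → 0.

0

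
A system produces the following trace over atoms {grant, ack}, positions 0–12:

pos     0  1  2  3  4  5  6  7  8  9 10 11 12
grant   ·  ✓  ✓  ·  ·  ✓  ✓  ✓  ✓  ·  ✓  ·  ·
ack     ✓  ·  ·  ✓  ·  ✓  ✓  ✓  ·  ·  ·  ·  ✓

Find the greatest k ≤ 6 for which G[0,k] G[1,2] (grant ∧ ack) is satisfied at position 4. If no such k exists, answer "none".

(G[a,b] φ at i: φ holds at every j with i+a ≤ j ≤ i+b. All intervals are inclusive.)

1

G[1,2] (grant ∧ ack) must hold from j=4 onward; find where it first fails.
  j=4: holds
  j=5: holds
  j=6: fails
Holds on [4,5], so largest k = 1.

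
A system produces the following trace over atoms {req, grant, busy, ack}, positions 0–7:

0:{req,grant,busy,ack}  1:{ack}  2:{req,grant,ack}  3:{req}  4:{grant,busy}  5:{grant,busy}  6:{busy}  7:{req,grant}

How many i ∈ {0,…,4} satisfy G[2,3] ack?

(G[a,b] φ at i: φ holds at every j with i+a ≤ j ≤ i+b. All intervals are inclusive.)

Evaluate at each i in [0,4]:
  i=0: ✗ (fails at j=3)
  i=1: ✗ (fails at j=3)
  i=2: ✗ (fails at j=4)
  i=3: ✗ (fails at j=5)
  i=4: ✗ (fails at j=6)
Positions where it holds: {} → 0.

0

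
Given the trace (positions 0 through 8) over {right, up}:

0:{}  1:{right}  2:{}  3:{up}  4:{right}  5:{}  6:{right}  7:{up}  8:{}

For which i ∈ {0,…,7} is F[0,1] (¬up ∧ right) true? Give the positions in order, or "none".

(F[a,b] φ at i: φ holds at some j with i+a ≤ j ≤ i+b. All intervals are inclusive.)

Evaluate at each i in [0,7]:
  i=0: ✓ (witness j=1)
  i=1: ✓ (witness j=1)
  i=2: ✗ (none in [2,3])
  i=3: ✓ (witness j=4)
  i=4: ✓ (witness j=4)
  i=5: ✓ (witness j=6)
  i=6: ✓ (witness j=6)
  i=7: ✗ (none in [7,8])

0, 1, 3, 4, 5, 6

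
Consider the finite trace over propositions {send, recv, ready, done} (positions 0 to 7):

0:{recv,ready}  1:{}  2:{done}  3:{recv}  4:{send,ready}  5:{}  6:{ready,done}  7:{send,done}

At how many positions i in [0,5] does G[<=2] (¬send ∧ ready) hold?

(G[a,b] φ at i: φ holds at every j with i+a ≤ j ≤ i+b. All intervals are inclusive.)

0

Evaluate at each i in [0,5]:
  i=0: ✗ (fails at j=1)
  i=1: ✗ (fails at j=1)
  i=2: ✗ (fails at j=2)
  i=3: ✗ (fails at j=3)
  i=4: ✗ (fails at j=4)
  i=5: ✗ (fails at j=5)
Positions where it holds: {} → 0.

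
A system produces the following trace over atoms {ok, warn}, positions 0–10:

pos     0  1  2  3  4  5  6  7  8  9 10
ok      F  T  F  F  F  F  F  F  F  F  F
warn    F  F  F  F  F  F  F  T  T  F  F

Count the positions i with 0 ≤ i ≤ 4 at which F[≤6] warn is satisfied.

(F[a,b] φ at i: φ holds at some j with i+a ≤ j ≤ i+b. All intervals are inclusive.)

4

Evaluate at each i in [0,4]:
  i=0: ✗ (none in [0,6])
  i=1: ✓ (witness j=7)
  i=2: ✓ (witness j=7)
  i=3: ✓ (witness j=7)
  i=4: ✓ (witness j=7)
Positions where it holds: {1, 2, 3, 4} → 4.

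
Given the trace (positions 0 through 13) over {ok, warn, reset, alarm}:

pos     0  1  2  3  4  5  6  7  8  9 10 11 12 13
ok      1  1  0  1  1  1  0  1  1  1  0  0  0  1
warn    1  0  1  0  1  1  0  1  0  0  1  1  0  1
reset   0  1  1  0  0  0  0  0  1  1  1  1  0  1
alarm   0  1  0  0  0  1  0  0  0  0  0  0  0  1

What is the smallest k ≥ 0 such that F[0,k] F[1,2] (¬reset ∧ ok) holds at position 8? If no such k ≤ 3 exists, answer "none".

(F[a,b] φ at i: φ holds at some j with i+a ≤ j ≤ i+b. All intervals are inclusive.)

Scan j = 8,9,… for F[1,2] (¬reset ∧ ok):
  j=8: fails
  j=9: fails
  j=10: fails
  j=11: fails
No j in [8,11] satisfies it → none.

none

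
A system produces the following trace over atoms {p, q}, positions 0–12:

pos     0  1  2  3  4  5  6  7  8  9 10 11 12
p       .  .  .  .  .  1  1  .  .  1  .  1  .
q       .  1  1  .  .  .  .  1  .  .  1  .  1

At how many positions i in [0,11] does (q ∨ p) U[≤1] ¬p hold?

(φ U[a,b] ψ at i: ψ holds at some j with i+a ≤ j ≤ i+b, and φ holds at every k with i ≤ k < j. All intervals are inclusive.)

Evaluate at each i in [0,11]:
  i=0: ✓ (rhs at j=0)
  i=1: ✓ (rhs at j=1)
  i=2: ✓ (rhs at j=2)
  i=3: ✓ (rhs at j=3)
  i=4: ✓ (rhs at j=4)
  i=5: ✗ (no rhs in [5,6])
  i=6: ✓ (rhs at j=7; lhs holds on [6,6])
  i=7: ✓ (rhs at j=7)
  i=8: ✓ (rhs at j=8)
  i=9: ✓ (rhs at j=10; lhs holds on [9,9])
  i=10: ✓ (rhs at j=10)
  i=11: ✓ (rhs at j=12; lhs holds on [11,11])
Positions where it holds: {0, 1, 2, 3, 4, 6, 7, 8, 9, 10, 11} → 11.

11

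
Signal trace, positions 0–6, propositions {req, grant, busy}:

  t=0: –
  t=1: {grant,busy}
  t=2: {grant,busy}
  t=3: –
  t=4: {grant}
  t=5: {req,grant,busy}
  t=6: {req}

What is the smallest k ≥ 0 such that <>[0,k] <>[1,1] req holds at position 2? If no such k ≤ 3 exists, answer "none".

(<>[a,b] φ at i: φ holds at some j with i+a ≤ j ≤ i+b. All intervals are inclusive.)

Scan j = 2,3,… for <>[1,1] req:
  j=2: fails
  j=3: fails
  j=4: holds
First hit at j=4, so smallest k = 4-2 = 2.

2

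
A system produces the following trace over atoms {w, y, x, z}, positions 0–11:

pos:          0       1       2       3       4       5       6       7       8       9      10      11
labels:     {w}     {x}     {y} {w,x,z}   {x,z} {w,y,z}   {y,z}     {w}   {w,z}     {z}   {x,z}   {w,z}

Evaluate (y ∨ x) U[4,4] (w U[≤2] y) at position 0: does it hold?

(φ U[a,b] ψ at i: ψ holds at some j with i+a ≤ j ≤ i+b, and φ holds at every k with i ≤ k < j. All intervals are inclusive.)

Does not hold

Need some j in [4,4] with (w U[≤2] y), and (y ∨ x) at every k in [0,j-1].
  j=4: (w U[≤2] y) — fails.
No j in the window works → until fails.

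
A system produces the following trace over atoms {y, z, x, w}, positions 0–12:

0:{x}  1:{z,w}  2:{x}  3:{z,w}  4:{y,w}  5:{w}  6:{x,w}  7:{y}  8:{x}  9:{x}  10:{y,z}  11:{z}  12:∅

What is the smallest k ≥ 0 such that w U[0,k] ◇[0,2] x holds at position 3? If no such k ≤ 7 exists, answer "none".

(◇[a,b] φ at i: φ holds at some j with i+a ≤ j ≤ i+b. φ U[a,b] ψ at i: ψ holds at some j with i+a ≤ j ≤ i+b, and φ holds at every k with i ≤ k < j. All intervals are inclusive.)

1

Need earliest j ≥ 3 with ◇[0,2] x, and w at every k in [3,j-1].
  j=3: rhs fails.
  j=4: rhs holds; lhs holds on [3,3]. k = 1.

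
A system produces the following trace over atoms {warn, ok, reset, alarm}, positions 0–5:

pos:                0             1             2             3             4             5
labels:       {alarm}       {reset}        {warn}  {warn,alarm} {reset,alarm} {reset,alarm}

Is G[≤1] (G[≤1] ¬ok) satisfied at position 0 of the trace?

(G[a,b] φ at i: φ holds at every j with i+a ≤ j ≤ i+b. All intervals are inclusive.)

True

Check G[≤1] ¬ok at every j in [0,1]:
  j=0: holds on [0,1]
  j=1: holds on [1,2]
All positions satisfy it → formula holds.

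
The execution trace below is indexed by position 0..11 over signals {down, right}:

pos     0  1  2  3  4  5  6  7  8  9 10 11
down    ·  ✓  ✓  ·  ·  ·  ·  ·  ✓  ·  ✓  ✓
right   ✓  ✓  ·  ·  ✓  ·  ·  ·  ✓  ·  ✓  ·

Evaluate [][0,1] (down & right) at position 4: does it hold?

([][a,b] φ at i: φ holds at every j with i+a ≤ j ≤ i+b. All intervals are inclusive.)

Check (down & right) at every j in [4,5]:
  j=4: false
  j=5: false
Fails at j=4 → formula fails.

Does not hold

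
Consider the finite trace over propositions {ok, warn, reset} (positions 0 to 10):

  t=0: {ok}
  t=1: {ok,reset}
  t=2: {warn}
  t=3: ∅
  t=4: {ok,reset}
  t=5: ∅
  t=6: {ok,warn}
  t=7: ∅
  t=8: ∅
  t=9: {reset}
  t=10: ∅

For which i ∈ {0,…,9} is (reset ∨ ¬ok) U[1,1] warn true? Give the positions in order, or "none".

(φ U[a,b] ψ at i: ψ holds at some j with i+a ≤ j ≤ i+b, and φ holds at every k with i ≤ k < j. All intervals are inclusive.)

1, 5

Evaluate at each i in [0,9]:
  i=0: ✗ (no rhs in [1,1])
  i=1: ✓ (rhs at j=2; lhs holds on [1,1])
  i=2: ✗ (no rhs in [3,3])
  i=3: ✗ (no rhs in [4,4])
  i=4: ✗ (no rhs in [5,5])
  i=5: ✓ (rhs at j=6; lhs holds on [5,5])
  i=6: ✗ (no rhs in [7,7])
  i=7: ✗ (no rhs in [8,8])
  i=8: ✗ (no rhs in [9,9])
  i=9: ✗ (no rhs in [10,10])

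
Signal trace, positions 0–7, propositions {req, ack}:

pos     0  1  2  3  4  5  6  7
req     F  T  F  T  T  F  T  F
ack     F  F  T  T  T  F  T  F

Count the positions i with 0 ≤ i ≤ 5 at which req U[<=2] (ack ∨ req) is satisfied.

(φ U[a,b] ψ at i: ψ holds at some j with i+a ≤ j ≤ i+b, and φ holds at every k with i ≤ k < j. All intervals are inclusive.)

4

Evaluate at each i in [0,5]:
  i=0: ✗ (lhs fails at k=0 before rhs at j=1)
  i=1: ✓ (rhs at j=1)
  i=2: ✓ (rhs at j=2)
  i=3: ✓ (rhs at j=3)
  i=4: ✓ (rhs at j=4)
  i=5: ✗ (lhs fails at k=5 before rhs at j=6)
Positions where it holds: {1, 2, 3, 4} → 4.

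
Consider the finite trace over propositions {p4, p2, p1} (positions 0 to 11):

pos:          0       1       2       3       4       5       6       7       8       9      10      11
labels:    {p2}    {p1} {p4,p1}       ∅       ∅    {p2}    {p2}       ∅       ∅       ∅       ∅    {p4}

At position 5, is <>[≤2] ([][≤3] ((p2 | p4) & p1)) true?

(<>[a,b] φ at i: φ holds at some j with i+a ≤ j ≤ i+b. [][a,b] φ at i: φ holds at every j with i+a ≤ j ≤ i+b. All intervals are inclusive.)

No

Check [][≤3] ((p2 | p4) & p1) at each j in [5,7]:
  j=5: fails at 5
  j=6: fails at 6
  j=7: fails at 7
No position in the window satisfies it → formula fails.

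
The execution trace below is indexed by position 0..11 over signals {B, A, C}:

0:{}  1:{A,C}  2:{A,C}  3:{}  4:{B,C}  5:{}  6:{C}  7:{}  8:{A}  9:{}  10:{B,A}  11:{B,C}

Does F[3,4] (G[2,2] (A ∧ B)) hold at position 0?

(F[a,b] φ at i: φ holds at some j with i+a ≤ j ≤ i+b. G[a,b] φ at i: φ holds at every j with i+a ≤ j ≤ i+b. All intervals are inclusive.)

Check G[2,2] (A ∧ B) at each j in [3,4]:
  j=3: fails at 5
  j=4: fails at 6
No position in the window satisfies it → formula fails.

Does not hold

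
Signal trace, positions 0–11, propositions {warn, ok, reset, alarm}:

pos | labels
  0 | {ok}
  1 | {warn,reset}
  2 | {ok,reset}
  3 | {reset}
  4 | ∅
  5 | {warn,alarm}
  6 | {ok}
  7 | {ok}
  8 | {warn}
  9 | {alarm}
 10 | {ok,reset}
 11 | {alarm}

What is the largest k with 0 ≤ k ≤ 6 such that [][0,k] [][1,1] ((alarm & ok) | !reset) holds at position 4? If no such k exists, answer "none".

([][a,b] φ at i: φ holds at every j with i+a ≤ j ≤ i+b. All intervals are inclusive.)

4

[][1,1] ((alarm & ok) | !reset) must hold from j=4 onward; find where it first fails.
  j=4: holds
  j=5: holds
  j=6: holds
  j=7: holds
  j=8: holds
  j=9: fails
Holds on [4,8], so largest k = 4.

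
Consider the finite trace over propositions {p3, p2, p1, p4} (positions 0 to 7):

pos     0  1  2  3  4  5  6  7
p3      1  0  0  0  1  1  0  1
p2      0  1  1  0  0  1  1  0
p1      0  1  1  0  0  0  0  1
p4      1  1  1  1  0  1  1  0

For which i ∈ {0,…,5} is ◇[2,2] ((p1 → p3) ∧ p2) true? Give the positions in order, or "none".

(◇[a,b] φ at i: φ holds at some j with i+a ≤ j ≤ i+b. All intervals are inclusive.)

3, 4

Evaluate at each i in [0,5]:
  i=0: ✗ (none in [2,2])
  i=1: ✗ (none in [3,3])
  i=2: ✗ (none in [4,4])
  i=3: ✓ (witness j=5)
  i=4: ✓ (witness j=6)
  i=5: ✗ (none in [7,7])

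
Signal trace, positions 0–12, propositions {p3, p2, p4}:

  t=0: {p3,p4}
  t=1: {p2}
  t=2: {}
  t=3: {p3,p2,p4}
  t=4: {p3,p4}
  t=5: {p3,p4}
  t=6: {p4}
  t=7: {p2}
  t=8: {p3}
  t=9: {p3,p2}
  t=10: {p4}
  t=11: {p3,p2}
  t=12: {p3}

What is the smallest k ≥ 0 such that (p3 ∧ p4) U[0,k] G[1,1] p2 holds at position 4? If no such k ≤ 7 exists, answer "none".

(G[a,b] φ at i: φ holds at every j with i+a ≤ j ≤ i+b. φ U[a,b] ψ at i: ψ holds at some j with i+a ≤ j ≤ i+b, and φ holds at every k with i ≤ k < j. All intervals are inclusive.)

2

Need earliest j ≥ 4 with G[1,1] p2, and (p3 ∧ p4) at every k in [4,j-1].
  j=4: rhs fails.
  j=5: rhs fails.
  j=6: rhs holds; lhs holds on [4,5]. k = 2.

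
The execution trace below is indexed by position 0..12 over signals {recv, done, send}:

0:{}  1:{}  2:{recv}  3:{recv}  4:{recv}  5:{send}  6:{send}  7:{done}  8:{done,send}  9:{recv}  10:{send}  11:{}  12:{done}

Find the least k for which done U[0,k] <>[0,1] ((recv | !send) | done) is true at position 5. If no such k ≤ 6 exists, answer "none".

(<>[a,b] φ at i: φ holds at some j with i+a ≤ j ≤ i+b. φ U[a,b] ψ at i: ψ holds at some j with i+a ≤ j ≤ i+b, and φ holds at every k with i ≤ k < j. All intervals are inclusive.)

Need earliest j ≥ 5 with <>[0,1] ((recv | !send) | done), and done at every k in [5,j-1].
  j=5: rhs fails.
  j=6: rhs holds but lhs fails at k=5.
  j=7: rhs holds but lhs fails at k=5.
  j=8: rhs holds but lhs fails at k=5.
  j=9: rhs holds but lhs fails at k=5.
  j=10: rhs holds but lhs fails at k=5.
  j=11: rhs holds but lhs fails at k=5.
No witness within the range → none.

none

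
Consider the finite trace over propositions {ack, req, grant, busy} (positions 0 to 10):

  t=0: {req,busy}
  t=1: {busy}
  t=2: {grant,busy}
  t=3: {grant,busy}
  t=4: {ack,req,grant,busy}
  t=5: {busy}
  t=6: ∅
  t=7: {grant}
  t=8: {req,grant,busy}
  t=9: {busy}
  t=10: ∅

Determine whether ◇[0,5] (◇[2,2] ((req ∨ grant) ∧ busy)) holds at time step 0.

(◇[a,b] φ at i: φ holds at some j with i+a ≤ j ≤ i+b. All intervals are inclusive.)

Check ◇[2,2] ((req ∨ grant) ∧ busy) at each j in [0,5]:
  j=0: holds (witness at 2)
  j=1: holds (witness at 3)
  j=2: holds (witness at 4)
  j=3: fails (none in [5,5])
  j=4: fails (none in [6,6])
  j=5: fails (none in [7,7])
Found at j=0 → formula holds.

Yes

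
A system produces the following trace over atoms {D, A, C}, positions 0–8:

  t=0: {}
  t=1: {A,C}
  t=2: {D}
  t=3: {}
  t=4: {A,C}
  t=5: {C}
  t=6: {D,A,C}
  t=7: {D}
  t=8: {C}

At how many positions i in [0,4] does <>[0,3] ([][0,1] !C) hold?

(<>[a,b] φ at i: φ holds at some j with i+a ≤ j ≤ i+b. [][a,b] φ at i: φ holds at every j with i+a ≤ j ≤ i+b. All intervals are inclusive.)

Evaluate at each i in [0,4]:
  i=0: ✓ (witness j=2)
  i=1: ✓ (witness j=2)
  i=2: ✓ (witness j=2)
  i=3: ✗ (none in [3,6])
  i=4: ✗ (none in [4,7])
Positions where it holds: {0, 1, 2} → 3.

3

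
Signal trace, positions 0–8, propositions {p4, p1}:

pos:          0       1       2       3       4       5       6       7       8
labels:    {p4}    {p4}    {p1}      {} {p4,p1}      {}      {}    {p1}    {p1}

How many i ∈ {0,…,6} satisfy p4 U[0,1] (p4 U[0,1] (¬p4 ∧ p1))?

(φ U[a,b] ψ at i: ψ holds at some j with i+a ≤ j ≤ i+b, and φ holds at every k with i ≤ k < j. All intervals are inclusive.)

3

Evaluate at each i in [0,6]:
  i=0: ✓ (rhs at j=1; lhs holds on [0,0])
  i=1: ✓ (rhs at j=1)
  i=2: ✓ (rhs at j=2)
  i=3: ✗ (no rhs in [3,4])
  i=4: ✗ (no rhs in [4,5])
  i=5: ✗ (no rhs in [5,6])
  i=6: ✗ (lhs fails at k=6 before rhs at j=7)
Positions where it holds: {0, 1, 2} → 3.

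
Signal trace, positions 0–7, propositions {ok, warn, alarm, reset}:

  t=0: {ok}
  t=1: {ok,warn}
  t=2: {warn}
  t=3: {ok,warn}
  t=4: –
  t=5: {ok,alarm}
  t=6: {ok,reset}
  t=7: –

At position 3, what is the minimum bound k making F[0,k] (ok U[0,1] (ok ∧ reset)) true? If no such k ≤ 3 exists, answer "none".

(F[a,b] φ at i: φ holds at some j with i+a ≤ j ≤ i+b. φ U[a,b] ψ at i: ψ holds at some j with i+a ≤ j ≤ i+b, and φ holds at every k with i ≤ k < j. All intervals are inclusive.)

Scan j = 3,4,… for (ok U[0,1] (ok ∧ reset)):
  j=3: fails
  j=4: fails
  j=5: holds
First hit at j=5, so smallest k = 5-3 = 2.

2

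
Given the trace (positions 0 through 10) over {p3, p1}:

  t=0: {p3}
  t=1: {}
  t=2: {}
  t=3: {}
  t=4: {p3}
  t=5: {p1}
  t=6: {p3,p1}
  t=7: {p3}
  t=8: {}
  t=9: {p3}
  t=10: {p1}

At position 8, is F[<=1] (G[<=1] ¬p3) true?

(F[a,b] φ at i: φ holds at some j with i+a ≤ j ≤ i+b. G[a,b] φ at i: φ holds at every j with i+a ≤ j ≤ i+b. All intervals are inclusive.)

False

Check G[<=1] ¬p3 at each j in [8,9]:
  j=8: fails at 9
  j=9: fails at 9
No position in the window satisfies it → formula fails.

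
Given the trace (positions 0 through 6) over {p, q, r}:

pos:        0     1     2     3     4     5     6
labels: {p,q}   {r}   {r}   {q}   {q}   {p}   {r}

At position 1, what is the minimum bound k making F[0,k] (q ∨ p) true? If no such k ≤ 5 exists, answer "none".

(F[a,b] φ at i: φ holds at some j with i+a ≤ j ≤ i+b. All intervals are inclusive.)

2

Scan j = 1,2,… for (q ∨ p):
  j=1: fails
  j=2: fails
  j=3: holds
First hit at j=3, so smallest k = 3-1 = 2.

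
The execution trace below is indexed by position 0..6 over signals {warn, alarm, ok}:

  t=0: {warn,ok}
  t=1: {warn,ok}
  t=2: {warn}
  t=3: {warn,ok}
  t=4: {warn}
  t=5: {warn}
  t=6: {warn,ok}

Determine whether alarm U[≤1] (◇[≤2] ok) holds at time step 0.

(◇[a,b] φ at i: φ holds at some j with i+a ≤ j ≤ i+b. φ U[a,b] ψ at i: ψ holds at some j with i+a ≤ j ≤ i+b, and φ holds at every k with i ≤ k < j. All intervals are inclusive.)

Yes

Need some j in [0,1] with ◇[≤2] ok, and alarm at every k in [0,j-1].
  j=0: ◇[≤2] ok holds; no prefix to check → satisfied.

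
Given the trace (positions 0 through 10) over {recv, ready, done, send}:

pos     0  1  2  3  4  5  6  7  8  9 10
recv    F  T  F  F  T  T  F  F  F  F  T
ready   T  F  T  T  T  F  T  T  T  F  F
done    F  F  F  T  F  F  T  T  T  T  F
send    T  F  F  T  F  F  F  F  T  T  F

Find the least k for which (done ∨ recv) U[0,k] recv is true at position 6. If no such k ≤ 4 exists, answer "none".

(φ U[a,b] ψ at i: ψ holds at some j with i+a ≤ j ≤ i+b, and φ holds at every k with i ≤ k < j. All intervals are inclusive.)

4

Need earliest j ≥ 6 with recv, and (done ∨ recv) at every k in [6,j-1].
  j=6: rhs fails.
  j=7: rhs fails.
  j=8: rhs fails.
  j=9: rhs fails.
  j=10: rhs holds; lhs holds on [6,9]. k = 4.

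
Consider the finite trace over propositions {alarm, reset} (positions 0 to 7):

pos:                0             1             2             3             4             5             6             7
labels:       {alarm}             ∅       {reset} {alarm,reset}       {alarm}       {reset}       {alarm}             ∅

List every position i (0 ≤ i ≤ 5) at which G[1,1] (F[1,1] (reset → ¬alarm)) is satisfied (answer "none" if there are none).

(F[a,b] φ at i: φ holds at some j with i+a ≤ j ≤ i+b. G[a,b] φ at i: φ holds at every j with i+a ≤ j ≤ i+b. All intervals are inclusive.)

Evaluate at each i in [0,5]:
  i=0: ✓ (all of [1,1])
  i=1: ✗ (fails at j=2)
  i=2: ✓ (all of [3,3])
  i=3: ✓ (all of [4,4])
  i=4: ✓ (all of [5,5])
  i=5: ✓ (all of [6,6])

0, 2, 3, 4, 5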